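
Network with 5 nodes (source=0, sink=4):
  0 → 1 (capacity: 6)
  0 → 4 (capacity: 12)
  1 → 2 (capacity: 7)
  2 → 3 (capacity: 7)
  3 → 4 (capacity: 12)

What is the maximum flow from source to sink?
Maximum flow = 18

Max flow: 18

Flow assignment:
  0 → 1: 6/6
  0 → 4: 12/12
  1 → 2: 6/7
  2 → 3: 6/7
  3 → 4: 6/12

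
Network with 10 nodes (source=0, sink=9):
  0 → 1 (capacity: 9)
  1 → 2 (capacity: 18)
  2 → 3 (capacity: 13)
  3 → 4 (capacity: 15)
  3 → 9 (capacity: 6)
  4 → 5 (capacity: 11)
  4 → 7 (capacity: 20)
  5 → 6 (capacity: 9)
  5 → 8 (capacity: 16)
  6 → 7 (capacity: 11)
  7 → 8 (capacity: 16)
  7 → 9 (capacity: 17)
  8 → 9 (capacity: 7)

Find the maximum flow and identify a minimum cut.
Max flow = 9, Min cut edges: (0,1)

Maximum flow: 9
Minimum cut: (0,1)
Partition: S = [0], T = [1, 2, 3, 4, 5, 6, 7, 8, 9]

Max-flow min-cut theorem verified: both equal 9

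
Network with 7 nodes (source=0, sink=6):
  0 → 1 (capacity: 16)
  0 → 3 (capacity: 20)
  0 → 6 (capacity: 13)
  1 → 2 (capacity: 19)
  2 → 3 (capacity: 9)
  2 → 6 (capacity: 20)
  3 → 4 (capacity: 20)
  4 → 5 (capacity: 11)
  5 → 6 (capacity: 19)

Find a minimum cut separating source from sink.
Min cut value = 40, edges: (0,1), (0,6), (4,5)

Min cut value: 40
Partition: S = [0, 3, 4], T = [1, 2, 5, 6]
Cut edges: (0,1), (0,6), (4,5)

By max-flow min-cut theorem, max flow = min cut = 40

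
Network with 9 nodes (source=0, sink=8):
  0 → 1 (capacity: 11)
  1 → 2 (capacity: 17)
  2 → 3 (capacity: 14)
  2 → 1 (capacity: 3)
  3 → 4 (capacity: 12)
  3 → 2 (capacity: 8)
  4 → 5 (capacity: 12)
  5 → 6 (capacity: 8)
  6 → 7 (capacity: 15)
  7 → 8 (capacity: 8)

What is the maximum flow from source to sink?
Maximum flow = 8

Max flow: 8

Flow assignment:
  0 → 1: 8/11
  1 → 2: 8/17
  2 → 3: 8/14
  3 → 4: 8/12
  4 → 5: 8/12
  5 → 6: 8/8
  6 → 7: 8/15
  7 → 8: 8/8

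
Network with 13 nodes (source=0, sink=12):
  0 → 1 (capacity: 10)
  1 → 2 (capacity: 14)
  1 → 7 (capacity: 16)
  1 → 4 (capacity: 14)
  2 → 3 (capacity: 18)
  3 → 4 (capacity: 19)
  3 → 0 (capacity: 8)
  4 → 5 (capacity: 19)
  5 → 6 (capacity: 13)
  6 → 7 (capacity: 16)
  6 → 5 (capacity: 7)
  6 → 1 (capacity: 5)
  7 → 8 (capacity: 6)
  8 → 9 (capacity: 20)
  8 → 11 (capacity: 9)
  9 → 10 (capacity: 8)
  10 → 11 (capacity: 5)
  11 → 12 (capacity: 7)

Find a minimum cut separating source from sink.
Min cut value = 6, edges: (7,8)

Min cut value: 6
Partition: S = [0, 1, 2, 3, 4, 5, 6, 7], T = [8, 9, 10, 11, 12]
Cut edges: (7,8)

By max-flow min-cut theorem, max flow = min cut = 6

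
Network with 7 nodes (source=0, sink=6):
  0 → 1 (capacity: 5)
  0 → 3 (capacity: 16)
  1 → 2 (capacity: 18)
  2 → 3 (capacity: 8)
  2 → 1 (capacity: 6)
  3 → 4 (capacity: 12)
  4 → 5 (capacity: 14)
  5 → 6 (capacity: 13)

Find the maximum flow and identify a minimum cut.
Max flow = 12, Min cut edges: (3,4)

Maximum flow: 12
Minimum cut: (3,4)
Partition: S = [0, 1, 2, 3], T = [4, 5, 6]

Max-flow min-cut theorem verified: both equal 12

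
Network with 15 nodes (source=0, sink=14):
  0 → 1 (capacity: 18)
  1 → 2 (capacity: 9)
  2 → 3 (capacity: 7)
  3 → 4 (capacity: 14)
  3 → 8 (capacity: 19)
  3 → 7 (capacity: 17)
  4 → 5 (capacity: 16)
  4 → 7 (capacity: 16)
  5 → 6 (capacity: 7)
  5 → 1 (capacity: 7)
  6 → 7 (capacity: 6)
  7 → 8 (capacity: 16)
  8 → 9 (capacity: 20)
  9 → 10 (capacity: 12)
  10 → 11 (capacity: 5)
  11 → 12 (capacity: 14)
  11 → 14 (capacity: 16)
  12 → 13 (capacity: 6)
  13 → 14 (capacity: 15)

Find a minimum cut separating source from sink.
Min cut value = 5, edges: (10,11)

Min cut value: 5
Partition: S = [0, 1, 2, 3, 4, 5, 6, 7, 8, 9, 10], T = [11, 12, 13, 14]
Cut edges: (10,11)

By max-flow min-cut theorem, max flow = min cut = 5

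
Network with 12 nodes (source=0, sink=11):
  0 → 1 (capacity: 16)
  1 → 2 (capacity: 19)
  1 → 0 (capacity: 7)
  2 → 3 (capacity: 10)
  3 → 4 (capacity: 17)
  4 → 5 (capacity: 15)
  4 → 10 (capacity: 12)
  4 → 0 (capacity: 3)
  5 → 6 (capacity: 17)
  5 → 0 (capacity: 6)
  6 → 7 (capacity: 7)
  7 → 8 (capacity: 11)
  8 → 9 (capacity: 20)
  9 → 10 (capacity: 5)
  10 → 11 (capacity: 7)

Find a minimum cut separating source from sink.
Min cut value = 7, edges: (10,11)

Min cut value: 7
Partition: S = [0, 1, 2, 3, 4, 5, 6, 7, 8, 9, 10], T = [11]
Cut edges: (10,11)

By max-flow min-cut theorem, max flow = min cut = 7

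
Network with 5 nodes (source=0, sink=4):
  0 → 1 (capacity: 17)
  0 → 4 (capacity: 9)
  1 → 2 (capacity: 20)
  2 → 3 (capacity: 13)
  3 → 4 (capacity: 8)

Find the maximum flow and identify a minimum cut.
Max flow = 17, Min cut edges: (0,4), (3,4)

Maximum flow: 17
Minimum cut: (0,4), (3,4)
Partition: S = [0, 1, 2, 3], T = [4]

Max-flow min-cut theorem verified: both equal 17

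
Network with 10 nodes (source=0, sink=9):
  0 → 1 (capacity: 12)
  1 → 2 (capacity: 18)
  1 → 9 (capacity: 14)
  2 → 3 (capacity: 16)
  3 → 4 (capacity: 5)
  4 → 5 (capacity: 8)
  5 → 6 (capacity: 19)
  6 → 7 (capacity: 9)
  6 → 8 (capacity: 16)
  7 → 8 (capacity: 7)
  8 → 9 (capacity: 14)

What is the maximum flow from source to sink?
Maximum flow = 12

Max flow: 12

Flow assignment:
  0 → 1: 12/12
  1 → 9: 12/14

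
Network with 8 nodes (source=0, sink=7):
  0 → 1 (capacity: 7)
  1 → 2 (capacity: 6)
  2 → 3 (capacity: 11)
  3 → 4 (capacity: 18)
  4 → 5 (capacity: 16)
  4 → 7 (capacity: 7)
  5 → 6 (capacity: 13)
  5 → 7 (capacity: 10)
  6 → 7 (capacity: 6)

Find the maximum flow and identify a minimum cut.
Max flow = 6, Min cut edges: (1,2)

Maximum flow: 6
Minimum cut: (1,2)
Partition: S = [0, 1], T = [2, 3, 4, 5, 6, 7]

Max-flow min-cut theorem verified: both equal 6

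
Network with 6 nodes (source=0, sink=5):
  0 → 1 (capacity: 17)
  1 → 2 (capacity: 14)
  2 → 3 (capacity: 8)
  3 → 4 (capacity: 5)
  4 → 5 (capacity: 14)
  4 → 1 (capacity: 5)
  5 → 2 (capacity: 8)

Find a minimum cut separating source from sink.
Min cut value = 5, edges: (3,4)

Min cut value: 5
Partition: S = [0, 1, 2, 3], T = [4, 5]
Cut edges: (3,4)

By max-flow min-cut theorem, max flow = min cut = 5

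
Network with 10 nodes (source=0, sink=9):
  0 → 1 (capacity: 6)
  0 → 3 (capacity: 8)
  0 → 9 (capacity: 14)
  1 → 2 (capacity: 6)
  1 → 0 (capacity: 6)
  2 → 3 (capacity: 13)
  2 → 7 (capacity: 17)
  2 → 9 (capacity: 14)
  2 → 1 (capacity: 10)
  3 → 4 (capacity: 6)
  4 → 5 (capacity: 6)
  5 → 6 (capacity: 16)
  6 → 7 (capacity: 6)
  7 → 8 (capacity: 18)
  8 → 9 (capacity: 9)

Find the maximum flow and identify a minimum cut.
Max flow = 26, Min cut edges: (0,9), (1,2), (6,7)

Maximum flow: 26
Minimum cut: (0,9), (1,2), (6,7)
Partition: S = [0, 1, 3, 4, 5, 6], T = [2, 7, 8, 9]

Max-flow min-cut theorem verified: both equal 26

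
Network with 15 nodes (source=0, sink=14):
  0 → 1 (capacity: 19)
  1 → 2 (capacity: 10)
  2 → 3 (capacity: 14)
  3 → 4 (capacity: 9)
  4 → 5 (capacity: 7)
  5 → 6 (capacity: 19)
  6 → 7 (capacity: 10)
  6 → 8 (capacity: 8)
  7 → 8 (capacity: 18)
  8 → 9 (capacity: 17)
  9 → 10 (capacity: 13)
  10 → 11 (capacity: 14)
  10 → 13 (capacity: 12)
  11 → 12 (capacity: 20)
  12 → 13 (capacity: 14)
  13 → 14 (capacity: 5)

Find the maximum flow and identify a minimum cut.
Max flow = 5, Min cut edges: (13,14)

Maximum flow: 5
Minimum cut: (13,14)
Partition: S = [0, 1, 2, 3, 4, 5, 6, 7, 8, 9, 10, 11, 12, 13], T = [14]

Max-flow min-cut theorem verified: both equal 5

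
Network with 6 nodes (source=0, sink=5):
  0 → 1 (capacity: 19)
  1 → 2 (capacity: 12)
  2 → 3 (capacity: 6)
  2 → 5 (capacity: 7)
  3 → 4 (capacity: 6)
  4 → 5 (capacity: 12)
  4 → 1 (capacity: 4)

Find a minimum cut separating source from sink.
Min cut value = 12, edges: (1,2)

Min cut value: 12
Partition: S = [0, 1], T = [2, 3, 4, 5]
Cut edges: (1,2)

By max-flow min-cut theorem, max flow = min cut = 12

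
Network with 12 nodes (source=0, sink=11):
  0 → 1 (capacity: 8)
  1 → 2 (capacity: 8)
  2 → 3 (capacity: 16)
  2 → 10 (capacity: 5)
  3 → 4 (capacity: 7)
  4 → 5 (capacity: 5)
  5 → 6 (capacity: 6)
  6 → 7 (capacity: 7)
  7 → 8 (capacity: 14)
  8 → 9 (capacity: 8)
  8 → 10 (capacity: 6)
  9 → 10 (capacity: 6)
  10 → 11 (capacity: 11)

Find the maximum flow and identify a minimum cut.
Max flow = 8, Min cut edges: (1,2)

Maximum flow: 8
Minimum cut: (1,2)
Partition: S = [0, 1], T = [2, 3, 4, 5, 6, 7, 8, 9, 10, 11]

Max-flow min-cut theorem verified: both equal 8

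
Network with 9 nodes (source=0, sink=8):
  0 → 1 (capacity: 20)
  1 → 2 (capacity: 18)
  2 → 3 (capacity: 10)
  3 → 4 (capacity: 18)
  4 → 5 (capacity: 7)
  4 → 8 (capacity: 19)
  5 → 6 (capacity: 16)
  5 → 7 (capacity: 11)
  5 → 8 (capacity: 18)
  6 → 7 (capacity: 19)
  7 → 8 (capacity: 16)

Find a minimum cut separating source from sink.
Min cut value = 10, edges: (2,3)

Min cut value: 10
Partition: S = [0, 1, 2], T = [3, 4, 5, 6, 7, 8]
Cut edges: (2,3)

By max-flow min-cut theorem, max flow = min cut = 10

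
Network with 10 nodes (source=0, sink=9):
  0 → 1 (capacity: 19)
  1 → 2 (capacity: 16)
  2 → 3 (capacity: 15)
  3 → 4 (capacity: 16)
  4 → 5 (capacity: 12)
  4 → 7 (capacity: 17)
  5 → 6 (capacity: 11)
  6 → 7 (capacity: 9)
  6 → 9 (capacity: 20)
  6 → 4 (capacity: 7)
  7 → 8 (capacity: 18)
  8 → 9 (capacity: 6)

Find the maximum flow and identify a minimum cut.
Max flow = 15, Min cut edges: (2,3)

Maximum flow: 15
Minimum cut: (2,3)
Partition: S = [0, 1, 2], T = [3, 4, 5, 6, 7, 8, 9]

Max-flow min-cut theorem verified: both equal 15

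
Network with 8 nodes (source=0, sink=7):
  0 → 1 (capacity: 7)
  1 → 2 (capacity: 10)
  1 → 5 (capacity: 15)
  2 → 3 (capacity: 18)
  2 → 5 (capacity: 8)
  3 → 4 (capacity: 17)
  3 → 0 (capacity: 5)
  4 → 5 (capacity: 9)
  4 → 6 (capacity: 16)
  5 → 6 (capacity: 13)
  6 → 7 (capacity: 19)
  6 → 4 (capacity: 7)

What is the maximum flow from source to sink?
Maximum flow = 7

Max flow: 7

Flow assignment:
  0 → 1: 7/7
  1 → 5: 7/15
  5 → 6: 7/13
  6 → 7: 7/19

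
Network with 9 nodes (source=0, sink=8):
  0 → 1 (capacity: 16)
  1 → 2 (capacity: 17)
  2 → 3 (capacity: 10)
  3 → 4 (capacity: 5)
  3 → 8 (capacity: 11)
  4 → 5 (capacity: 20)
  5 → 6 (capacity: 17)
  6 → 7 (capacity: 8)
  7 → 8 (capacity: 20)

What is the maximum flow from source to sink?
Maximum flow = 10

Max flow: 10

Flow assignment:
  0 → 1: 10/16
  1 → 2: 10/17
  2 → 3: 10/10
  3 → 8: 10/11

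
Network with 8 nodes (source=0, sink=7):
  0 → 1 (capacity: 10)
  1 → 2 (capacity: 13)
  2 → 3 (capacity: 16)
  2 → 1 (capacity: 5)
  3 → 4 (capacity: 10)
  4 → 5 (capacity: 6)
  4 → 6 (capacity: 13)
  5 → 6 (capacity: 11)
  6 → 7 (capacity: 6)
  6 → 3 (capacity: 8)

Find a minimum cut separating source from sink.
Min cut value = 6, edges: (6,7)

Min cut value: 6
Partition: S = [0, 1, 2, 3, 4, 5, 6], T = [7]
Cut edges: (6,7)

By max-flow min-cut theorem, max flow = min cut = 6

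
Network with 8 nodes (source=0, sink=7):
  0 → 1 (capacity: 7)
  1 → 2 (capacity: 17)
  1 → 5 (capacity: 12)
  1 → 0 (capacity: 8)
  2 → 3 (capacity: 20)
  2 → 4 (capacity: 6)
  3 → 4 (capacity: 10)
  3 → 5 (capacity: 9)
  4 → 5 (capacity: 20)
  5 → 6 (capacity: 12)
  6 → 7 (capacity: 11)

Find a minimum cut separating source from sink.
Min cut value = 7, edges: (0,1)

Min cut value: 7
Partition: S = [0], T = [1, 2, 3, 4, 5, 6, 7]
Cut edges: (0,1)

By max-flow min-cut theorem, max flow = min cut = 7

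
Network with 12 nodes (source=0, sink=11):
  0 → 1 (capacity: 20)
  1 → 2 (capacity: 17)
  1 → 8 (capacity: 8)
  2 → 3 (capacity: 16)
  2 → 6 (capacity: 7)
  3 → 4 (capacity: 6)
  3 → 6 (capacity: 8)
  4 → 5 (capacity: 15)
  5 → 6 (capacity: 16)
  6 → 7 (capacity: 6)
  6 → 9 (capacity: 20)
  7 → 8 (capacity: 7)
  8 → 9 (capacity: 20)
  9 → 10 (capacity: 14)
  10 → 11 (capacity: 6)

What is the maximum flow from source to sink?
Maximum flow = 6

Max flow: 6

Flow assignment:
  0 → 1: 6/20
  1 → 2: 6/17
  2 → 3: 5/16
  2 → 6: 1/7
  3 → 6: 5/8
  6 → 9: 6/20
  9 → 10: 6/14
  10 → 11: 6/6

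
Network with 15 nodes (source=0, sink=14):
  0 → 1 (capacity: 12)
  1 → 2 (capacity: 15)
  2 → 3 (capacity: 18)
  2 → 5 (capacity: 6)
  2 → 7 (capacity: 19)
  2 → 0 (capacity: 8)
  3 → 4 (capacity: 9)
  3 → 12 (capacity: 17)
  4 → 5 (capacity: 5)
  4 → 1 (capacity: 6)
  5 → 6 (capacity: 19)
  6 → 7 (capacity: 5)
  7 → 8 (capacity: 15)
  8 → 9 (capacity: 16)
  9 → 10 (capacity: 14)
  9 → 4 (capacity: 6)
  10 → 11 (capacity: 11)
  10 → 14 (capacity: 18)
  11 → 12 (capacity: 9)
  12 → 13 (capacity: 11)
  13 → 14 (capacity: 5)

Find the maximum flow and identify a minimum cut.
Max flow = 12, Min cut edges: (0,1)

Maximum flow: 12
Minimum cut: (0,1)
Partition: S = [0], T = [1, 2, 3, 4, 5, 6, 7, 8, 9, 10, 11, 12, 13, 14]

Max-flow min-cut theorem verified: both equal 12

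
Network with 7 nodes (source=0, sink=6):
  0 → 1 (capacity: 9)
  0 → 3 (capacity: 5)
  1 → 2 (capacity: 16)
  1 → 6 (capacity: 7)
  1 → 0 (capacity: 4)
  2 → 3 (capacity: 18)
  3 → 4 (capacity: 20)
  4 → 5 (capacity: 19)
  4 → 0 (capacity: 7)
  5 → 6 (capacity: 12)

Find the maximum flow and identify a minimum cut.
Max flow = 14, Min cut edges: (0,1), (0,3)

Maximum flow: 14
Minimum cut: (0,1), (0,3)
Partition: S = [0], T = [1, 2, 3, 4, 5, 6]

Max-flow min-cut theorem verified: both equal 14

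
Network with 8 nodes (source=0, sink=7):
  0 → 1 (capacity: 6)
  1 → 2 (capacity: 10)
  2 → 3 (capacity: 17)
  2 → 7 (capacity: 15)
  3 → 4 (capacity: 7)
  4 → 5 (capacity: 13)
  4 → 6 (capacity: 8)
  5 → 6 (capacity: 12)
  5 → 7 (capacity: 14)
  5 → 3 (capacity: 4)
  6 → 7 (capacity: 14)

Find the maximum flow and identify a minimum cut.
Max flow = 6, Min cut edges: (0,1)

Maximum flow: 6
Minimum cut: (0,1)
Partition: S = [0], T = [1, 2, 3, 4, 5, 6, 7]

Max-flow min-cut theorem verified: both equal 6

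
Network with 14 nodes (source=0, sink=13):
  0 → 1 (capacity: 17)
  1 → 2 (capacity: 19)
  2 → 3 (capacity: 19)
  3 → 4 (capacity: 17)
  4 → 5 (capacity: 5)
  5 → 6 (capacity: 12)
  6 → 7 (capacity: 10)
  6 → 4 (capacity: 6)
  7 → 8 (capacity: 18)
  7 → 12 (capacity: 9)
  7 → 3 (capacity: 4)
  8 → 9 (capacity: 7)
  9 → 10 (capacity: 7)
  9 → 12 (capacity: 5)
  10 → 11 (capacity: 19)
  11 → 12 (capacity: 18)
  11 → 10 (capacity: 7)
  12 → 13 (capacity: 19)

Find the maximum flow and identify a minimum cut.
Max flow = 5, Min cut edges: (4,5)

Maximum flow: 5
Minimum cut: (4,5)
Partition: S = [0, 1, 2, 3, 4], T = [5, 6, 7, 8, 9, 10, 11, 12, 13]

Max-flow min-cut theorem verified: both equal 5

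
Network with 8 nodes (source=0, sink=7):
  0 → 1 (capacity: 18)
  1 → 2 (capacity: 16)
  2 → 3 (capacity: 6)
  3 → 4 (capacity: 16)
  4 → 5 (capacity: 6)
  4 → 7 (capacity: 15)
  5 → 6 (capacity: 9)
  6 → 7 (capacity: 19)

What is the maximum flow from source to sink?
Maximum flow = 6

Max flow: 6

Flow assignment:
  0 → 1: 6/18
  1 → 2: 6/16
  2 → 3: 6/6
  3 → 4: 6/16
  4 → 7: 6/15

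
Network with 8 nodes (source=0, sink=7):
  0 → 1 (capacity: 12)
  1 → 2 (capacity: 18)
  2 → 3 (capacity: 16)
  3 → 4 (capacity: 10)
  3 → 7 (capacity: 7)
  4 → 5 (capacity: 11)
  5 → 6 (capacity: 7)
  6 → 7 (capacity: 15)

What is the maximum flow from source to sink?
Maximum flow = 12

Max flow: 12

Flow assignment:
  0 → 1: 12/12
  1 → 2: 12/18
  2 → 3: 12/16
  3 → 4: 5/10
  3 → 7: 7/7
  4 → 5: 5/11
  5 → 6: 5/7
  6 → 7: 5/15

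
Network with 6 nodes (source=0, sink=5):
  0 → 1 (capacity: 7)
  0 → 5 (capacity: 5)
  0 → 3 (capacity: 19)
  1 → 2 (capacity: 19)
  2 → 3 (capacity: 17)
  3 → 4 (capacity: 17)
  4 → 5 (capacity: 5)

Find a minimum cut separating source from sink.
Min cut value = 10, edges: (0,5), (4,5)

Min cut value: 10
Partition: S = [0, 1, 2, 3, 4], T = [5]
Cut edges: (0,5), (4,5)

By max-flow min-cut theorem, max flow = min cut = 10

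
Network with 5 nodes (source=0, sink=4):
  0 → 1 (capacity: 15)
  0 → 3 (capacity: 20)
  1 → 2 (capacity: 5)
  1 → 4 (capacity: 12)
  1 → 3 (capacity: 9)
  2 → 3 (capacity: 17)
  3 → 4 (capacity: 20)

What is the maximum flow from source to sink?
Maximum flow = 32

Max flow: 32

Flow assignment:
  0 → 1: 12/15
  0 → 3: 20/20
  1 → 4: 12/12
  3 → 4: 20/20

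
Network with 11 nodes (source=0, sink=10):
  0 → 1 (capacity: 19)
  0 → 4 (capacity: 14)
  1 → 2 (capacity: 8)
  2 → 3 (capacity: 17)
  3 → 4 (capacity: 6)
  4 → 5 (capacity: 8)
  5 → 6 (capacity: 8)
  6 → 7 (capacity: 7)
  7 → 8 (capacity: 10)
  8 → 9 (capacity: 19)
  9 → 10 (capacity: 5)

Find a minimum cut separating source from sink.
Min cut value = 5, edges: (9,10)

Min cut value: 5
Partition: S = [0, 1, 2, 3, 4, 5, 6, 7, 8, 9], T = [10]
Cut edges: (9,10)

By max-flow min-cut theorem, max flow = min cut = 5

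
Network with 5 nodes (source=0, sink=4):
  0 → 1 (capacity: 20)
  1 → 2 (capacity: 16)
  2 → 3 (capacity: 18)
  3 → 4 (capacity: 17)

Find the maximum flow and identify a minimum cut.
Max flow = 16, Min cut edges: (1,2)

Maximum flow: 16
Minimum cut: (1,2)
Partition: S = [0, 1], T = [2, 3, 4]

Max-flow min-cut theorem verified: both equal 16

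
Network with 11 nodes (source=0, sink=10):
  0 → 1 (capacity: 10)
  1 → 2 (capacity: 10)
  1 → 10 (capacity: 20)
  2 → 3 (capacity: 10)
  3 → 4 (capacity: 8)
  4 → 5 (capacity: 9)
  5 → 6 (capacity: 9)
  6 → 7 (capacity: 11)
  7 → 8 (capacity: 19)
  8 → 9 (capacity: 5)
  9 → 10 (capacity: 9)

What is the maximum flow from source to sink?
Maximum flow = 10

Max flow: 10

Flow assignment:
  0 → 1: 10/10
  1 → 10: 10/20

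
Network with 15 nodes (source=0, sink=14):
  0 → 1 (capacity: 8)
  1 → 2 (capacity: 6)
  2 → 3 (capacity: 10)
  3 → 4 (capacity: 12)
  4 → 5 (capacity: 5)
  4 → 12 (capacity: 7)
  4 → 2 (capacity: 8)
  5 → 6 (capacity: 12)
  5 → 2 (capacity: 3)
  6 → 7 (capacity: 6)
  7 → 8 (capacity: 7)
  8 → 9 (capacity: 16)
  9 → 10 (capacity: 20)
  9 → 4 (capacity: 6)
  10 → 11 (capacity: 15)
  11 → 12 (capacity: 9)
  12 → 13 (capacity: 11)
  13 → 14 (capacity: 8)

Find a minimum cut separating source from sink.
Min cut value = 6, edges: (1,2)

Min cut value: 6
Partition: S = [0, 1], T = [2, 3, 4, 5, 6, 7, 8, 9, 10, 11, 12, 13, 14]
Cut edges: (1,2)

By max-flow min-cut theorem, max flow = min cut = 6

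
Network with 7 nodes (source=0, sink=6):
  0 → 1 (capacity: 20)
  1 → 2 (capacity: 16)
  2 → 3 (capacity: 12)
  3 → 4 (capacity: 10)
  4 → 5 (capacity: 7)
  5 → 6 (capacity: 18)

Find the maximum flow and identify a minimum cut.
Max flow = 7, Min cut edges: (4,5)

Maximum flow: 7
Minimum cut: (4,5)
Partition: S = [0, 1, 2, 3, 4], T = [5, 6]

Max-flow min-cut theorem verified: both equal 7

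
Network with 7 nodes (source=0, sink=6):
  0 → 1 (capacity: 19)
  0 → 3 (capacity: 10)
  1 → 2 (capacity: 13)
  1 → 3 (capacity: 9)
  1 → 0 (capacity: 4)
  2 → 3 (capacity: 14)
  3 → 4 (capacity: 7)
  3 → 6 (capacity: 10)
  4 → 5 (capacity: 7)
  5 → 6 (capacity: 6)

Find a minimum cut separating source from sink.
Min cut value = 16, edges: (3,6), (5,6)

Min cut value: 16
Partition: S = [0, 1, 2, 3, 4, 5], T = [6]
Cut edges: (3,6), (5,6)

By max-flow min-cut theorem, max flow = min cut = 16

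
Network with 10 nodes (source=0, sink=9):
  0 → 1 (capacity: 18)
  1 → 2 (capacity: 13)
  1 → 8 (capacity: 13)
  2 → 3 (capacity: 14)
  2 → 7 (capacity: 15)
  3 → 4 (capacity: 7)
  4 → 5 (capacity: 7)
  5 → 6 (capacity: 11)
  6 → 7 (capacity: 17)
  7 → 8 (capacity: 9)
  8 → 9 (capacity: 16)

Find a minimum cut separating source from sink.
Min cut value = 16, edges: (8,9)

Min cut value: 16
Partition: S = [0, 1, 2, 3, 4, 5, 6, 7, 8], T = [9]
Cut edges: (8,9)

By max-flow min-cut theorem, max flow = min cut = 16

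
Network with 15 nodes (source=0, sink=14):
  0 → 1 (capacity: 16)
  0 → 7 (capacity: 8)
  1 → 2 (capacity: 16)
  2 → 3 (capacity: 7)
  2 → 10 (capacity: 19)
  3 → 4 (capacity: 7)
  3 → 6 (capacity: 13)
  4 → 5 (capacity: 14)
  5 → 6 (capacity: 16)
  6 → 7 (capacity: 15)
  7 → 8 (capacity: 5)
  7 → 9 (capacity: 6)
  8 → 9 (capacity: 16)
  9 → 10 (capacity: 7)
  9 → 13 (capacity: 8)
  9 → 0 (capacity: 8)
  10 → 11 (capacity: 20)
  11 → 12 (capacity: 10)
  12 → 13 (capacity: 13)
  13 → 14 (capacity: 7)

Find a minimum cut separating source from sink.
Min cut value = 7, edges: (13,14)

Min cut value: 7
Partition: S = [0, 1, 2, 3, 4, 5, 6, 7, 8, 9, 10, 11, 12, 13], T = [14]
Cut edges: (13,14)

By max-flow min-cut theorem, max flow = min cut = 7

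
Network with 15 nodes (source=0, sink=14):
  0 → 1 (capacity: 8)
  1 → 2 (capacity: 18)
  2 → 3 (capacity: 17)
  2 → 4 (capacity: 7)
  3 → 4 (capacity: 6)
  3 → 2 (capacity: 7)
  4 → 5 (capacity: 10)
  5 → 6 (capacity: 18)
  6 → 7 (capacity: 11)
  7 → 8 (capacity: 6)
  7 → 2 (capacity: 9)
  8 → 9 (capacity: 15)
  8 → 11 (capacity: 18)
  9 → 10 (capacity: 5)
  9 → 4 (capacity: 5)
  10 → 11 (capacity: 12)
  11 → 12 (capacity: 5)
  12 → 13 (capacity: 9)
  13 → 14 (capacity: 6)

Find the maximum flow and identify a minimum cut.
Max flow = 5, Min cut edges: (11,12)

Maximum flow: 5
Minimum cut: (11,12)
Partition: S = [0, 1, 2, 3, 4, 5, 6, 7, 8, 9, 10, 11], T = [12, 13, 14]

Max-flow min-cut theorem verified: both equal 5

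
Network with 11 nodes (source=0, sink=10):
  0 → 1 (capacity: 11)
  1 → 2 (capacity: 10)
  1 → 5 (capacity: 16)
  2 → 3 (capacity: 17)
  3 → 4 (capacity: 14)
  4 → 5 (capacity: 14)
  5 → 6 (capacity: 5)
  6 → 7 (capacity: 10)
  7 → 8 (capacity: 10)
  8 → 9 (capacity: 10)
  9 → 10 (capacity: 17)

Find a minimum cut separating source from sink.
Min cut value = 5, edges: (5,6)

Min cut value: 5
Partition: S = [0, 1, 2, 3, 4, 5], T = [6, 7, 8, 9, 10]
Cut edges: (5,6)

By max-flow min-cut theorem, max flow = min cut = 5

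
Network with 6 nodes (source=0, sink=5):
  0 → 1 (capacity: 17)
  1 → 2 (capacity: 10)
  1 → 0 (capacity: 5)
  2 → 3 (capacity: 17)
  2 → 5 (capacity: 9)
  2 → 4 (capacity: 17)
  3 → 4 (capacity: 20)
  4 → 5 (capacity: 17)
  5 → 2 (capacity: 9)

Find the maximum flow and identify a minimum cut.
Max flow = 10, Min cut edges: (1,2)

Maximum flow: 10
Minimum cut: (1,2)
Partition: S = [0, 1], T = [2, 3, 4, 5]

Max-flow min-cut theorem verified: both equal 10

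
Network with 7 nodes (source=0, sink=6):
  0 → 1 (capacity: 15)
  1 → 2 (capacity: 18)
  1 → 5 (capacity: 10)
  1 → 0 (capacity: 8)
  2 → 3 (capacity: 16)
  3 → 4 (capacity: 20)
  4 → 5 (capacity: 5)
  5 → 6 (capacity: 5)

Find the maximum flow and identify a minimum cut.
Max flow = 5, Min cut edges: (5,6)

Maximum flow: 5
Minimum cut: (5,6)
Partition: S = [0, 1, 2, 3, 4, 5], T = [6]

Max-flow min-cut theorem verified: both equal 5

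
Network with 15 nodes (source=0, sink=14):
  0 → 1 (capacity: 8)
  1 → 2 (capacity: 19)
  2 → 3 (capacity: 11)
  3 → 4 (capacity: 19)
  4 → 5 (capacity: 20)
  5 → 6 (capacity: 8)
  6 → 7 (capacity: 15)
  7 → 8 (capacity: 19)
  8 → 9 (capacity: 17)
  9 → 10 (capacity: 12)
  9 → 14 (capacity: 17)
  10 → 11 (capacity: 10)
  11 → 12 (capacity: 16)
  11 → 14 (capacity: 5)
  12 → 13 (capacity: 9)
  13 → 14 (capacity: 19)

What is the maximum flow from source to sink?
Maximum flow = 8

Max flow: 8

Flow assignment:
  0 → 1: 8/8
  1 → 2: 8/19
  2 → 3: 8/11
  3 → 4: 8/19
  4 → 5: 8/20
  5 → 6: 8/8
  6 → 7: 8/15
  7 → 8: 8/19
  8 → 9: 8/17
  9 → 14: 8/17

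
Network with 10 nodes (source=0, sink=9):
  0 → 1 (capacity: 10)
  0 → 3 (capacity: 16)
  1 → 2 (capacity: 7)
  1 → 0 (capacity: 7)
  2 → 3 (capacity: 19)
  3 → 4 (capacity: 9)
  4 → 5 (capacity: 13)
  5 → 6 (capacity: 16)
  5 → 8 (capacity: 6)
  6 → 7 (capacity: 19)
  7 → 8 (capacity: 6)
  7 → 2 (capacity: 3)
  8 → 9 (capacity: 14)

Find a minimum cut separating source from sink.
Min cut value = 9, edges: (3,4)

Min cut value: 9
Partition: S = [0, 1, 2, 3], T = [4, 5, 6, 7, 8, 9]
Cut edges: (3,4)

By max-flow min-cut theorem, max flow = min cut = 9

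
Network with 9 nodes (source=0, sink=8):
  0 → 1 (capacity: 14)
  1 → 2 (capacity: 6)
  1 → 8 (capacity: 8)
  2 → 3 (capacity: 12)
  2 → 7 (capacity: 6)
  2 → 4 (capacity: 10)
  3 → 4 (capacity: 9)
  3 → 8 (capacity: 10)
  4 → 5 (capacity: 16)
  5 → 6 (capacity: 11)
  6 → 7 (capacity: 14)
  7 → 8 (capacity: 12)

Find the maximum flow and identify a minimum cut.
Max flow = 14, Min cut edges: (1,2), (1,8)

Maximum flow: 14
Minimum cut: (1,2), (1,8)
Partition: S = [0, 1], T = [2, 3, 4, 5, 6, 7, 8]

Max-flow min-cut theorem verified: both equal 14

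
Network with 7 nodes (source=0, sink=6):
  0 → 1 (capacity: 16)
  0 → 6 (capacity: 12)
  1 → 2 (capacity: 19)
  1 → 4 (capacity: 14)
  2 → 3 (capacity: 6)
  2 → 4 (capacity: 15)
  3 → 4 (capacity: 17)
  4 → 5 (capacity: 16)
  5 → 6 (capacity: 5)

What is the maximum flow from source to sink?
Maximum flow = 17

Max flow: 17

Flow assignment:
  0 → 1: 5/16
  0 → 6: 12/12
  1 → 2: 2/19
  1 → 4: 3/14
  2 → 4: 2/15
  4 → 5: 5/16
  5 → 6: 5/5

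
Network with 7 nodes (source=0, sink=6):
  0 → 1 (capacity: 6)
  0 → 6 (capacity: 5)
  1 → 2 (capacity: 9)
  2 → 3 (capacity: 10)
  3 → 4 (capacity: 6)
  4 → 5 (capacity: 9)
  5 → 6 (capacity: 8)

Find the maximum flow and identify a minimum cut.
Max flow = 11, Min cut edges: (0,6), (3,4)

Maximum flow: 11
Minimum cut: (0,6), (3,4)
Partition: S = [0, 1, 2, 3], T = [4, 5, 6]

Max-flow min-cut theorem verified: both equal 11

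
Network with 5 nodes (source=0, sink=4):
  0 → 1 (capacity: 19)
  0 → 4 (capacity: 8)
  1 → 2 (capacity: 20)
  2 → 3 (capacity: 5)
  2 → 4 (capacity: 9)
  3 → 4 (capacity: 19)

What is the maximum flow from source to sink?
Maximum flow = 22

Max flow: 22

Flow assignment:
  0 → 1: 14/19
  0 → 4: 8/8
  1 → 2: 14/20
  2 → 3: 5/5
  2 → 4: 9/9
  3 → 4: 5/19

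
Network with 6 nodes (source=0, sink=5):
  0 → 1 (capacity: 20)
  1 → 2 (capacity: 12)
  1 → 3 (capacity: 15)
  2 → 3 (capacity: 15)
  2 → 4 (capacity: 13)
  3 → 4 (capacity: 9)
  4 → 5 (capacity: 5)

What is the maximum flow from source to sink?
Maximum flow = 5

Max flow: 5

Flow assignment:
  0 → 1: 5/20
  1 → 3: 5/15
  3 → 4: 5/9
  4 → 5: 5/5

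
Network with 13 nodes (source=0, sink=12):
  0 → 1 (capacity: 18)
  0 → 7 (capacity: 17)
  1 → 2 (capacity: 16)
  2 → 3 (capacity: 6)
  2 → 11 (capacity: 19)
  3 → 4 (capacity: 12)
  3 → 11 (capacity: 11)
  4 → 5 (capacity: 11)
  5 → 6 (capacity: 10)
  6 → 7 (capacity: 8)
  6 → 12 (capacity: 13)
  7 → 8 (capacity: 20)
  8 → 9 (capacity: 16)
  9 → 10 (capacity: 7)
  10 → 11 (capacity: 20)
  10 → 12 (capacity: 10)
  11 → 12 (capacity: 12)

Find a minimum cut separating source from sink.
Min cut value = 23, edges: (1,2), (9,10)

Min cut value: 23
Partition: S = [0, 1, 7, 8, 9], T = [2, 3, 4, 5, 6, 10, 11, 12]
Cut edges: (1,2), (9,10)

By max-flow min-cut theorem, max flow = min cut = 23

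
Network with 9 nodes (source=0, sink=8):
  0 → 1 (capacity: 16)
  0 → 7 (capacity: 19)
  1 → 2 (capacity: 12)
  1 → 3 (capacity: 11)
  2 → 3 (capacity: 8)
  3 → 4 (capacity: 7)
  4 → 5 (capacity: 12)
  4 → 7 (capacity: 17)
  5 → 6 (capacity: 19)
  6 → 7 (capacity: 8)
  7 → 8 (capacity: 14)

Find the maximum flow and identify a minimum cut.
Max flow = 14, Min cut edges: (7,8)

Maximum flow: 14
Minimum cut: (7,8)
Partition: S = [0, 1, 2, 3, 4, 5, 6, 7], T = [8]

Max-flow min-cut theorem verified: both equal 14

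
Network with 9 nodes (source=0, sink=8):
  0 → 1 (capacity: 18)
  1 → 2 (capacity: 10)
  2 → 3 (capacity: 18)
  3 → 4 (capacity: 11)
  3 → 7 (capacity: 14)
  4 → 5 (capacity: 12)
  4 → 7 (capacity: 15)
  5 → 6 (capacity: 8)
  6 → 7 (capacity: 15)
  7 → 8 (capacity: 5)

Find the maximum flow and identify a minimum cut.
Max flow = 5, Min cut edges: (7,8)

Maximum flow: 5
Minimum cut: (7,8)
Partition: S = [0, 1, 2, 3, 4, 5, 6, 7], T = [8]

Max-flow min-cut theorem verified: both equal 5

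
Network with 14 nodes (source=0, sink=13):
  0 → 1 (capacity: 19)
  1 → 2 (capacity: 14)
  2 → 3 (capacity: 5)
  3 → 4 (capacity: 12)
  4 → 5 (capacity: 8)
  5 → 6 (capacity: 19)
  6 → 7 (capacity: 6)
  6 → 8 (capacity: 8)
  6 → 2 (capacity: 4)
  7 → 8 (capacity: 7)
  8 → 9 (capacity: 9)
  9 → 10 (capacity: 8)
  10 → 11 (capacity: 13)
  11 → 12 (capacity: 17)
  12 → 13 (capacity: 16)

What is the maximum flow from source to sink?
Maximum flow = 5

Max flow: 5

Flow assignment:
  0 → 1: 5/19
  1 → 2: 5/14
  2 → 3: 5/5
  3 → 4: 5/12
  4 → 5: 5/8
  5 → 6: 5/19
  6 → 8: 5/8
  8 → 9: 5/9
  9 → 10: 5/8
  10 → 11: 5/13
  11 → 12: 5/17
  12 → 13: 5/16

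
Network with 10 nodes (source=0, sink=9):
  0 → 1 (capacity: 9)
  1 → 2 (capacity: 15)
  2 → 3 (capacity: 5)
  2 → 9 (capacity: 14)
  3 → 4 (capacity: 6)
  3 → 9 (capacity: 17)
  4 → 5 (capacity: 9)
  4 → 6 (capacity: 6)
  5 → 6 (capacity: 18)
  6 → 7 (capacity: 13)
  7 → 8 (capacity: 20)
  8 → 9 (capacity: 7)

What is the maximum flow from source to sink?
Maximum flow = 9

Max flow: 9

Flow assignment:
  0 → 1: 9/9
  1 → 2: 9/15
  2 → 9: 9/14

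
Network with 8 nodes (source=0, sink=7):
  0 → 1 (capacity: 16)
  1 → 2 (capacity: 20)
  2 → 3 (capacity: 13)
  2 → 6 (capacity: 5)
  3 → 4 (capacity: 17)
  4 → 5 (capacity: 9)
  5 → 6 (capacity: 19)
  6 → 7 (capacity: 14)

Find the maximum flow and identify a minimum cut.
Max flow = 14, Min cut edges: (6,7)

Maximum flow: 14
Minimum cut: (6,7)
Partition: S = [0, 1, 2, 3, 4, 5, 6], T = [7]

Max-flow min-cut theorem verified: both equal 14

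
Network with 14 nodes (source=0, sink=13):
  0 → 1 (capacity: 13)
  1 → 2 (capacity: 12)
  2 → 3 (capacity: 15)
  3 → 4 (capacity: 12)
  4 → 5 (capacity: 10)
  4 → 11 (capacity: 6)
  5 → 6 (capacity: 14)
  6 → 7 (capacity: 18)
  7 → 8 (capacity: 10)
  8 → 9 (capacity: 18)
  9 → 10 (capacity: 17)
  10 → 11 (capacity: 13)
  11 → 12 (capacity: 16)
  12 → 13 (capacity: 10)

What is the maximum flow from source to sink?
Maximum flow = 10

Max flow: 10

Flow assignment:
  0 → 1: 10/13
  1 → 2: 10/12
  2 → 3: 10/15
  3 → 4: 10/12
  4 → 5: 6/10
  4 → 11: 4/6
  5 → 6: 6/14
  6 → 7: 6/18
  7 → 8: 6/10
  8 → 9: 6/18
  9 → 10: 6/17
  10 → 11: 6/13
  11 → 12: 10/16
  12 → 13: 10/10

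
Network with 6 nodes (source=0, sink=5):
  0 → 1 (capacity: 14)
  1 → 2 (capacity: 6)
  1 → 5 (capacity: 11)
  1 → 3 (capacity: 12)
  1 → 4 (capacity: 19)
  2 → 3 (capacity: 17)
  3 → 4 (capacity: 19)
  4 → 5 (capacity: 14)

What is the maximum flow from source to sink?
Maximum flow = 14

Max flow: 14

Flow assignment:
  0 → 1: 14/14
  1 → 5: 11/11
  1 → 4: 3/19
  4 → 5: 3/14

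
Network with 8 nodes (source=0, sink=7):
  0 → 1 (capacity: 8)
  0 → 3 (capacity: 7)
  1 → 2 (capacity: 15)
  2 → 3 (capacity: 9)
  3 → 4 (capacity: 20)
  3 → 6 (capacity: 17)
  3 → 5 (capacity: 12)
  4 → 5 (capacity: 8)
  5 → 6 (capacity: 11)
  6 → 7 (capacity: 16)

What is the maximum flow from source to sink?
Maximum flow = 15

Max flow: 15

Flow assignment:
  0 → 1: 8/8
  0 → 3: 7/7
  1 → 2: 8/15
  2 → 3: 8/9
  3 → 6: 15/17
  6 → 7: 15/16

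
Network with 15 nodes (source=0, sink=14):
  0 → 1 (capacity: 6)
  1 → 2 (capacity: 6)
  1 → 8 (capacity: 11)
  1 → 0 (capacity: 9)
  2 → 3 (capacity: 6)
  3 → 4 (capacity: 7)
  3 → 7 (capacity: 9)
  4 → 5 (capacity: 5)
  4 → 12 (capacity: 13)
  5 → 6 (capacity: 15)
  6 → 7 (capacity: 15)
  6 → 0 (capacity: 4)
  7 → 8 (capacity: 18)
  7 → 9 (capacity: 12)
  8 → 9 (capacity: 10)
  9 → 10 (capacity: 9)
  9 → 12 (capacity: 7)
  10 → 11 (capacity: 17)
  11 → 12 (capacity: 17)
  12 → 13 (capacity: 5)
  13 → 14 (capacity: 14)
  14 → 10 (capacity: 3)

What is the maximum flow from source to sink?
Maximum flow = 5

Max flow: 5

Flow assignment:
  0 → 1: 5/6
  1 → 8: 5/11
  8 → 9: 5/10
  9 → 12: 5/7
  12 → 13: 5/5
  13 → 14: 5/14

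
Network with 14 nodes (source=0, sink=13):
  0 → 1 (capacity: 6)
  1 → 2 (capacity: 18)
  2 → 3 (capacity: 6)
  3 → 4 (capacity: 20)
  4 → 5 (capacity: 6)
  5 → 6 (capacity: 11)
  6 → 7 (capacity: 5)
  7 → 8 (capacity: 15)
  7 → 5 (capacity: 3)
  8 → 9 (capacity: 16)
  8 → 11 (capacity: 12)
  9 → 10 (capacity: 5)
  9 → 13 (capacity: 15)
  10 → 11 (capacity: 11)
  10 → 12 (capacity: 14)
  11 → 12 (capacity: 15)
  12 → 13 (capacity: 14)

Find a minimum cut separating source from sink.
Min cut value = 5, edges: (6,7)

Min cut value: 5
Partition: S = [0, 1, 2, 3, 4, 5, 6], T = [7, 8, 9, 10, 11, 12, 13]
Cut edges: (6,7)

By max-flow min-cut theorem, max flow = min cut = 5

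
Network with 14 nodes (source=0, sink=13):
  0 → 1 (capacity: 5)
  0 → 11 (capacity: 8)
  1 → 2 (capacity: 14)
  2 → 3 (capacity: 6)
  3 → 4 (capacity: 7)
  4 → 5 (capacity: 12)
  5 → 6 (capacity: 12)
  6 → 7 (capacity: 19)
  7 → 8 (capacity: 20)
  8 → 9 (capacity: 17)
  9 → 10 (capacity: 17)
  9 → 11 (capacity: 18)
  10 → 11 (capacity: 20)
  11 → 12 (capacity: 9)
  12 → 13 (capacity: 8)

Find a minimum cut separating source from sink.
Min cut value = 8, edges: (12,13)

Min cut value: 8
Partition: S = [0, 1, 2, 3, 4, 5, 6, 7, 8, 9, 10, 11, 12], T = [13]
Cut edges: (12,13)

By max-flow min-cut theorem, max flow = min cut = 8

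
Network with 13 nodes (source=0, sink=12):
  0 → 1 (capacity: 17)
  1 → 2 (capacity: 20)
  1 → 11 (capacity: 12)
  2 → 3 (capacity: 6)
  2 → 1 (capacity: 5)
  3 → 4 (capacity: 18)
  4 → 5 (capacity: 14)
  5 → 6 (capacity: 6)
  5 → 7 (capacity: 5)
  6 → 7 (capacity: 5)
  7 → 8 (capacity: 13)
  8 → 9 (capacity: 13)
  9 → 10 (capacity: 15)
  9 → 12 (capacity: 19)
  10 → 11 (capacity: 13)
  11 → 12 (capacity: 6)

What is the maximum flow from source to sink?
Maximum flow = 12

Max flow: 12

Flow assignment:
  0 → 1: 12/17
  1 → 2: 6/20
  1 → 11: 6/12
  2 → 3: 6/6
  3 → 4: 6/18
  4 → 5: 6/14
  5 → 6: 1/6
  5 → 7: 5/5
  6 → 7: 1/5
  7 → 8: 6/13
  8 → 9: 6/13
  9 → 12: 6/19
  11 → 12: 6/6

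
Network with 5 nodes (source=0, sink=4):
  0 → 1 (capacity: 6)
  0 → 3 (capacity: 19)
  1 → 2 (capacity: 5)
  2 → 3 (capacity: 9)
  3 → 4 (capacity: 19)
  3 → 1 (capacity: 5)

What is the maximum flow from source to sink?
Maximum flow = 19

Max flow: 19

Flow assignment:
  0 → 1: 5/6
  0 → 3: 14/19
  1 → 2: 5/5
  2 → 3: 5/9
  3 → 4: 19/19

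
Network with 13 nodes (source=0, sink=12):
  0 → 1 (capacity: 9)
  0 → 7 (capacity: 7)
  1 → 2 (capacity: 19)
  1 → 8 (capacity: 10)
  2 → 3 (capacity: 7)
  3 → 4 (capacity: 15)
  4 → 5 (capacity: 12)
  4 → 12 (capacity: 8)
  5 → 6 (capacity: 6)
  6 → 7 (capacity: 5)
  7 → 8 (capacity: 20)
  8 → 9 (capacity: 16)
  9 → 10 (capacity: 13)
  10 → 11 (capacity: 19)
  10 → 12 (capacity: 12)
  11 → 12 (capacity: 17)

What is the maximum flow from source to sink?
Maximum flow = 16

Max flow: 16

Flow assignment:
  0 → 1: 9/9
  0 → 7: 7/7
  1 → 2: 7/19
  1 → 8: 2/10
  2 → 3: 7/7
  3 → 4: 7/15
  4 → 12: 7/8
  7 → 8: 7/20
  8 → 9: 9/16
  9 → 10: 9/13
  10 → 12: 9/12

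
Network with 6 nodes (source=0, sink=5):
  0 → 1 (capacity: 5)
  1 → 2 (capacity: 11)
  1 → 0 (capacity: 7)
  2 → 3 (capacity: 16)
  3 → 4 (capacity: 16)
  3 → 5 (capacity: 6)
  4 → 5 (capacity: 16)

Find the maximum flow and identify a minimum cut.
Max flow = 5, Min cut edges: (0,1)

Maximum flow: 5
Minimum cut: (0,1)
Partition: S = [0], T = [1, 2, 3, 4, 5]

Max-flow min-cut theorem verified: both equal 5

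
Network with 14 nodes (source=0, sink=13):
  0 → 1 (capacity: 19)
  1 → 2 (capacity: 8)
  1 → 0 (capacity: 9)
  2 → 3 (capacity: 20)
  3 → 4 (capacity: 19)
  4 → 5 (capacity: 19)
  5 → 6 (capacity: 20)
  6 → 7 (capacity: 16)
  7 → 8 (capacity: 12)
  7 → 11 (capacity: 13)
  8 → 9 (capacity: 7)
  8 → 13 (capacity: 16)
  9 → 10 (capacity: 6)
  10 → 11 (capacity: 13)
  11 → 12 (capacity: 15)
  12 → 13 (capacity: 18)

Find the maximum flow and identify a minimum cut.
Max flow = 8, Min cut edges: (1,2)

Maximum flow: 8
Minimum cut: (1,2)
Partition: S = [0, 1], T = [2, 3, 4, 5, 6, 7, 8, 9, 10, 11, 12, 13]

Max-flow min-cut theorem verified: both equal 8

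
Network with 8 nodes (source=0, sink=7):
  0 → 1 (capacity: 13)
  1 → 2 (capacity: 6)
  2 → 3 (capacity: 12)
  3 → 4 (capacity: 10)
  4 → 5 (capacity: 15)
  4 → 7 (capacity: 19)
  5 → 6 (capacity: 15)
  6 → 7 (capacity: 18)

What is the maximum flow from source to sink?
Maximum flow = 6

Max flow: 6

Flow assignment:
  0 → 1: 6/13
  1 → 2: 6/6
  2 → 3: 6/12
  3 → 4: 6/10
  4 → 7: 6/19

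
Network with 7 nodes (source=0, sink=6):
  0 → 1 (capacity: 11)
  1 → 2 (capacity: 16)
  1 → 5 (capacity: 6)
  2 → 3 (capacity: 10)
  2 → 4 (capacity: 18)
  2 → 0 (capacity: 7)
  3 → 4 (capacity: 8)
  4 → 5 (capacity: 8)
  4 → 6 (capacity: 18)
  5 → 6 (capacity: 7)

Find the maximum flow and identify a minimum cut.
Max flow = 11, Min cut edges: (0,1)

Maximum flow: 11
Minimum cut: (0,1)
Partition: S = [0], T = [1, 2, 3, 4, 5, 6]

Max-flow min-cut theorem verified: both equal 11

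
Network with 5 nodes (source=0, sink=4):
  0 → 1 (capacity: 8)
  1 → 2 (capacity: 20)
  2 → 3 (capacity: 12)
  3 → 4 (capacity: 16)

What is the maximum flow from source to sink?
Maximum flow = 8

Max flow: 8

Flow assignment:
  0 → 1: 8/8
  1 → 2: 8/20
  2 → 3: 8/12
  3 → 4: 8/16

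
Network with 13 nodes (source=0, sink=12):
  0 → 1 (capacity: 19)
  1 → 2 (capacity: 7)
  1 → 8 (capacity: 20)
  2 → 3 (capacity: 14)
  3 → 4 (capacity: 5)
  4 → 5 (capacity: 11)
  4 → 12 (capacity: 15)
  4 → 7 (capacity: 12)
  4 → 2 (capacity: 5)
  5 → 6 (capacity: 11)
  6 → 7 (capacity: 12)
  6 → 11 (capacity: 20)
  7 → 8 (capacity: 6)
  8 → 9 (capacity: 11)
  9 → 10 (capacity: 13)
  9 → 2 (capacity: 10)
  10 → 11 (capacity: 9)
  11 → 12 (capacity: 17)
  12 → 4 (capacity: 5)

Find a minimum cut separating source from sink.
Min cut value = 14, edges: (3,4), (10,11)

Min cut value: 14
Partition: S = [0, 1, 2, 3, 7, 8, 9, 10], T = [4, 5, 6, 11, 12]
Cut edges: (3,4), (10,11)

By max-flow min-cut theorem, max flow = min cut = 14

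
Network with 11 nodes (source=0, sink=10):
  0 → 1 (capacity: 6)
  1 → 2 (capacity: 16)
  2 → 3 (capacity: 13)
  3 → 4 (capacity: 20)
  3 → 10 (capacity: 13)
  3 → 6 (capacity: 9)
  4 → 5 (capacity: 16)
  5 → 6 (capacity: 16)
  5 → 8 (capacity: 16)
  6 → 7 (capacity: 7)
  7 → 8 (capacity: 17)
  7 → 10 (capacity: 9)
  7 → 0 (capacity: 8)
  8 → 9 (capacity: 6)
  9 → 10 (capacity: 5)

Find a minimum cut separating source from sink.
Min cut value = 6, edges: (0,1)

Min cut value: 6
Partition: S = [0], T = [1, 2, 3, 4, 5, 6, 7, 8, 9, 10]
Cut edges: (0,1)

By max-flow min-cut theorem, max flow = min cut = 6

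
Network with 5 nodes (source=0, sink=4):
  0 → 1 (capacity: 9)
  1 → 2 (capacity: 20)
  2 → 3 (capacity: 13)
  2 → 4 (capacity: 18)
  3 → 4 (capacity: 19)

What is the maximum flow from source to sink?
Maximum flow = 9

Max flow: 9

Flow assignment:
  0 → 1: 9/9
  1 → 2: 9/20
  2 → 4: 9/18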